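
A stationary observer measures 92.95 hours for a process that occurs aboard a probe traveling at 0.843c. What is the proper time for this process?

Dilated time Δt = 92.95 hours
γ = 1/√(1 - 0.843²) = 1.859
Δt₀ = Δt/γ = 92.95/1.859 = 50.00 hours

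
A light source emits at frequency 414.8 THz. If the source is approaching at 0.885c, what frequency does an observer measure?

β = v/c = 0.885
(1+β)/(1-β) = 1.885/0.115 = 16.391
Doppler factor = √(16.391) = 4.0486
f_obs = 414.8 × 4.0486 = 1679 THz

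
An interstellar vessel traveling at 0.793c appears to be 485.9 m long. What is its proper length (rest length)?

Contracted length L = 485.9 m
γ = 1/√(1 - 0.793²) = 1.6414
L₀ = γL = 1.6414 × 485.9 = 797.6 m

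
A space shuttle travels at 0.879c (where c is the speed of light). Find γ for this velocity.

v/c = 0.879, so (v/c)² = 0.772641
1 - (v/c)² = 0.227359
γ = 1/√(0.227359) = 2.097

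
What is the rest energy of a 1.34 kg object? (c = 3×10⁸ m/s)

c² = (3×10⁸)² = 9.000×10¹⁶ m²/s²
E₀ = mc² = 1.34 × 9.000×10¹⁶ = 1.206×10¹⁷ J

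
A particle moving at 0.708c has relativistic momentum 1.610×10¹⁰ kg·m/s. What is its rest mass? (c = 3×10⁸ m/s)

γ = 1/√(1 - 0.708²) = 1.416
v = 0.708 × 3×10⁸ = 2.124×10⁸ m/s
m = p/(γv) = 1.610×10¹⁰/(1.416 × 2.124×10⁸) = 53.53 kg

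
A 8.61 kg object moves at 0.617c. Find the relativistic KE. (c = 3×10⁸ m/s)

γ = 1/√(1 - 0.617²) = 1.2707
γ - 1 = 0.2707
KE = (γ-1)mc² = 0.2707 × 8.61 × (3×10⁸)² = 2.098×10¹⁷ J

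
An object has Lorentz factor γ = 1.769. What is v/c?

From γ = 1/√(1 - v²/c²):
1/γ² = 1/1.769² = 0.3196
v²/c² = 1 - 0.3196 = 0.6804
v/c = √(0.6804) = 0.8249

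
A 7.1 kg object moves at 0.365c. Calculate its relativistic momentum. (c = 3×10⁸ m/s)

γ = 1/√(1 - 0.365²) = 1.0741
v = 0.365 × 3×10⁸ = 1.095×10⁸ m/s
p = γmv = 1.0741 × 7.1 × 1.095×10⁸ = 8.351×10⁸ kg·m/s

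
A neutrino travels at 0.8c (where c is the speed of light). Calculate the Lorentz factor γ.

v/c = 0.8, so (v/c)² = 0.64
1 - (v/c)² = 0.36
γ = 1/√(0.36) = 1.667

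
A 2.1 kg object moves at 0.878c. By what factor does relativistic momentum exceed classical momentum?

p_rel = γmv, p_class = mv
Ratio = γ = 1/√(1 - 0.878²) = 2.089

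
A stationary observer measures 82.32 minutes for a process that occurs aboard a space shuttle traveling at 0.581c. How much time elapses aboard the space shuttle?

Dilated time Δt = 82.32 minutes
γ = 1/√(1 - 0.581²) = 1.2286
Δt₀ = Δt/γ = 82.32/1.2286 = 67.00 minutes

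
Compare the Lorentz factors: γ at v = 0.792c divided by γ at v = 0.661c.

γ₁ = 1/√(1 - 0.792²) = 1.638
γ₂ = 1/√(1 - 0.661²) = 1.333
γ₁/γ₂ = 1.638/1.333 = 1.229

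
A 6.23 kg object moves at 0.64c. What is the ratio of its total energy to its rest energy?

E = γmc², E₀ = mc²
E/E₀ = γ = 1/√(1 - 0.64²) = 1.301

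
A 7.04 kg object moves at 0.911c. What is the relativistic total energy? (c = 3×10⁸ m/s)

γ = 1/√(1 - 0.911²) = 2.425
mc² = 7.04 × (3×10⁸)² = 6.336×10¹⁷ J
E = γmc² = 2.425 × 6.336×10¹⁷ = 1.536×10¹⁸ J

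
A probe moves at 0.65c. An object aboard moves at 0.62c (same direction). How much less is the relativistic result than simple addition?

Classical: u' + v = 0.62 + 0.65 = 1.27c
Relativistic: u = (0.62 + 0.65)/(1 + 0.403) = 1.27/1.403 = 0.9052c
Difference: 1.27 - 0.9052 = 0.3648c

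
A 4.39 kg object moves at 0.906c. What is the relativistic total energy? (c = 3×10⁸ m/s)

γ = 1/√(1 - 0.906²) = 2.3625
mc² = 4.39 × (3×10⁸)² = 3.951×10¹⁷ J
E = γmc² = 2.3625 × 3.951×10¹⁷ = 9.334×10¹⁷ J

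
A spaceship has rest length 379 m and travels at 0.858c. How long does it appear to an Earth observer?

Proper length L₀ = 379 m
γ = 1/√(1 - 0.858²) = 1.947
L = L₀/γ = 379/1.947 = 194.7 m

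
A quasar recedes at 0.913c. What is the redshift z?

β = 0.913
(1+β)/(1-β) = 1.913/0.087 = 21.99
√(21.99) = 4.689
z = 4.689 - 1 = 3.689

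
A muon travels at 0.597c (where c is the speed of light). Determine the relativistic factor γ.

v/c = 0.597, so (v/c)² = 0.356409
1 - (v/c)² = 0.643591
γ = 1/√(0.643591) = 1.247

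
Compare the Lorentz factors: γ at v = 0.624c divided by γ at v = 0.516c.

γ₁ = 1/√(1 - 0.624²) = 1.2797
γ₂ = 1/√(1 - 0.516²) = 1.1674
γ₁/γ₂ = 1.2797/1.1674 = 1.096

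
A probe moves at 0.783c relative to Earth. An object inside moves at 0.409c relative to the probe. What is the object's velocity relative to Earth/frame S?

u = (u' + v)/(1 + u'v/c²)
Numerator: 0.409 + 0.783 = 1.192
Denominator: 1 + 0.320247 = 1.320247
u = 1.192/1.320247 = 0.9029c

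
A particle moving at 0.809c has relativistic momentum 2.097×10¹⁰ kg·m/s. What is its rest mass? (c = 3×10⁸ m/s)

γ = 1/√(1 - 0.809²) = 1.7012
v = 0.809 × 3×10⁸ = 2.427×10⁸ m/s
m = p/(γv) = 2.097×10¹⁰/(1.7012 × 2.427×10⁸) = 50.79 kg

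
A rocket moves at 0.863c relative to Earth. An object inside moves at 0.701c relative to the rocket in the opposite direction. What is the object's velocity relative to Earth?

Object's velocity in rocket frame is u' = -0.701c
u = (u' + v)/(1 + u'v/c²) = (v - 0.701)/(1 - 0.701·v/c²)
Numerator: 0.863 - 0.701 = 0.162
Denominator: 1 - 0.604963 = 0.395037
u = 0.162/0.395037 = 0.4101c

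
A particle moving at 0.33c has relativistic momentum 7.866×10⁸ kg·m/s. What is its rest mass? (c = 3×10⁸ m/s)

γ = 1/√(1 - 0.33²) = 1.05934
v = 0.33 × 3×10⁸ = 9.900×10⁷ m/s
m = p/(γv) = 7.866×10⁸/(1.05934 × 9.900×10⁷) = 7.500 kg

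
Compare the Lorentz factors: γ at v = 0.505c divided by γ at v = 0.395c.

γ₁ = 1/√(1 - 0.505²) = 1.159
γ₂ = 1/√(1 - 0.395²) = 1.089
γ₁/γ₂ = 1.159/1.089 = 1.064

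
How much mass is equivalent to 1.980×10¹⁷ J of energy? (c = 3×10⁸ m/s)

From E = mc², we get m = E/c²
c² = (3×10⁸)² = 9×10¹⁶ m²/s²
m = 1.980×10¹⁷ / 9×10¹⁶ = 2.200 kg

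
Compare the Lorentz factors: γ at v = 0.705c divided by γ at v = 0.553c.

γ₁ = 1/√(1 - 0.705²) = 1.410
γ₂ = 1/√(1 - 0.553²) = 1.200
γ₁/γ₂ = 1.410/1.200 = 1.175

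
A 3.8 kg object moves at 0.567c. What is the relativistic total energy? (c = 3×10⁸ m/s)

γ = 1/√(1 - 0.567²) = 1.214
mc² = 3.8 × (3×10⁸)² = 3.420×10¹⁷ J
E = γmc² = 1.214 × 3.420×10¹⁷ = 4.152×10¹⁷ J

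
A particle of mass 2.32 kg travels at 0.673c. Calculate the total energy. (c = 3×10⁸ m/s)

γ = 1/√(1 - 0.673²) = 1.352
mc² = 2.32 × (3×10⁸)² = 2.088×10¹⁷ J
E = γmc² = 1.352 × 2.088×10¹⁷ = 2.823×10¹⁷ J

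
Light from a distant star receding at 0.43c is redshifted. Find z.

β = 0.43
(1+β)/(1-β) = 1.43/0.57 = 2.5088
√(2.5088) = 1.5839
z = 1.5839 - 1 = 0.5839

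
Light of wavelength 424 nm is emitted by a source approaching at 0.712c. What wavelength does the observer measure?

β = 0.712
Wavelength Doppler factor = √(0.288/1.712) = √(0.168224) = 0.4102
λ_obs = 424 × 0.4102 = 173.9 nm (blueshift)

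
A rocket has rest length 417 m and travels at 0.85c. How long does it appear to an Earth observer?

Proper length L₀ = 417 m
γ = 1/√(1 - 0.85²) = 1.898
L = L₀/γ = 417/1.898 = 219.7 m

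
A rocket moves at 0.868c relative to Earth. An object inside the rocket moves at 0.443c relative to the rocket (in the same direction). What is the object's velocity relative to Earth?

u = (u' + v)/(1 + u'v/c²)
Numerator: 0.443 + 0.868 = 1.311
Denominator: 1 + 0.384524 = 1.384524
u = 1.311/1.384524 = 0.9469c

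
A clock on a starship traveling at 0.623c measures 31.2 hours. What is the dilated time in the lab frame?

Proper time Δt₀ = 31.2 hours
γ = 1/√(1 - 0.623²) = 1.2784
Δt = γΔt₀ = 1.2784 × 31.2 = 39.89 hours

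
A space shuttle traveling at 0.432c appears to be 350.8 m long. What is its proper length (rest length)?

Contracted length L = 350.8 m
γ = 1/√(1 - 0.432²) = 1.109
L₀ = γL = 1.109 × 350.8 = 389.0 m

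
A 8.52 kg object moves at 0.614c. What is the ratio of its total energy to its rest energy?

E = γmc², E₀ = mc²
E/E₀ = γ = 1/√(1 - 0.614²) = 1.267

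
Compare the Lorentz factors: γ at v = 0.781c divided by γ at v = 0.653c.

γ₁ = 1/√(1 - 0.781²) = 1.601
γ₂ = 1/√(1 - 0.653²) = 1.320
γ₁/γ₂ = 1.601/1.320 = 1.213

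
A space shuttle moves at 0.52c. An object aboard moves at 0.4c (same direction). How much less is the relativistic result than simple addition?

Classical: u' + v = 0.4 + 0.52 = 0.92c
Relativistic: u = (0.4 + 0.52)/(1 + 0.208) = 0.92/1.208 = 0.7616c
Difference: 0.92 - 0.7616 = 0.1584c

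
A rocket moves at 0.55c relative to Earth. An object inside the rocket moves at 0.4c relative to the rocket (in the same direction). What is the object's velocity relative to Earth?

u = (u' + v)/(1 + u'v/c²)
Numerator: 0.4 + 0.55 = 0.95
Denominator: 1 + 0.22 = 1.22
u = 0.95/1.22 = 0.7787c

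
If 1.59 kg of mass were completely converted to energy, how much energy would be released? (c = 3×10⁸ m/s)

Using E = mc²:
c² = (3×10⁸)² = 9×10¹⁶ m²/s²
E = 1.59 × 9×10¹⁶ = 1.431×10¹⁷ J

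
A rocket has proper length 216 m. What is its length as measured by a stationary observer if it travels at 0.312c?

Proper length L₀ = 216 m
γ = 1/√(1 - 0.312²) = 1.0525
L = L₀/γ = 216/1.0525 = 205.2 m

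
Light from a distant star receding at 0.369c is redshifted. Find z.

β = 0.369
(1+β)/(1-β) = 1.369/0.631 = 2.16957
√(2.16957) = 1.4729
z = 1.4729 - 1 = 0.4729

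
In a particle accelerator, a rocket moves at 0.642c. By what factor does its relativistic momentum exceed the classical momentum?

p_rel = γmv, p_class = mv
Ratio = γ = 1/√(1 - 0.642²)
= 1/√(0.587836) = 1.304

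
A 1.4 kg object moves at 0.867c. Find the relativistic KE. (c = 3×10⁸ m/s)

γ = 1/√(1 - 0.867²) = 2.007
γ - 1 = 1.007
KE = (γ-1)mc² = 1.007 × 1.4 × (3×10⁸)² = 1.269×10¹⁷ J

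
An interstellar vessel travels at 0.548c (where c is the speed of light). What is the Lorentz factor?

v/c = 0.548, so (v/c)² = 0.300304
1 - (v/c)² = 0.699696
γ = 1/√(0.699696) = 1.195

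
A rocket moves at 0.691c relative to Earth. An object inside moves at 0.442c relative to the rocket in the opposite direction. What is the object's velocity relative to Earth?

Object's velocity in rocket frame is u' = -0.442c
u = (u' + v)/(1 + u'v/c²) = (v - 0.442)/(1 - 0.442·v/c²)
Numerator: 0.691 - 0.442 = 0.249
Denominator: 1 - 0.305422 = 0.694578
u = 0.249/0.694578 = 0.3585c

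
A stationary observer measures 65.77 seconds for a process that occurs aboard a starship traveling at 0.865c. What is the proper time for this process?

Dilated time Δt = 65.77 seconds
γ = 1/√(1 - 0.865²) = 1.993
Δt₀ = Δt/γ = 65.77/1.993 = 33.00 seconds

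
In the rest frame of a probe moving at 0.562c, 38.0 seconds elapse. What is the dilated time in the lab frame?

Proper time Δt₀ = 38.0 seconds
γ = 1/√(1 - 0.562²) = 1.209
Δt = γΔt₀ = 1.209 × 38.0 = 45.94 seconds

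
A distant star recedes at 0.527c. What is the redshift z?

β = 0.527
(1+β)/(1-β) = 1.527/0.473 = 3.22833
√(3.22833) = 1.7968
z = 1.7968 - 1 = 0.7968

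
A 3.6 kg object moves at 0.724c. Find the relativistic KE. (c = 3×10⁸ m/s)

γ = 1/√(1 - 0.724²) = 1.4497
γ - 1 = 0.4497
KE = (γ-1)mc² = 0.4497 × 3.6 × (3×10⁸)² = 1.457×10¹⁷ J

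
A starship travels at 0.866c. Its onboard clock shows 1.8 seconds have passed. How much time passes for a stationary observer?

Proper time Δt₀ = 1.8 seconds
γ = 1/√(1 - 0.866²) = 2.000
Δt = γΔt₀ = 2.000 × 1.8 = 3.600 seconds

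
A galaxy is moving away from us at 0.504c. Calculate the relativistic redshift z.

β = 0.504
(1+β)/(1-β) = 1.504/0.496 = 3.032
√(3.032) = 1.7413
z = 1.7413 - 1 = 0.7413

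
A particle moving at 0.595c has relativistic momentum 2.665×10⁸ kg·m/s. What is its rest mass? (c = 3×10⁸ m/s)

γ = 1/√(1 - 0.595²) = 1.244
v = 0.595 × 3×10⁸ = 1.785×10⁸ m/s
m = p/(γv) = 2.665×10⁸/(1.244 × 1.785×10⁸) = 1.200 kg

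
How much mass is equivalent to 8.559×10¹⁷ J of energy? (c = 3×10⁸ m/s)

From E = mc², we get m = E/c²
c² = (3×10⁸)² = 9×10¹⁶ m²/s²
m = 8.559×10¹⁷ / 9×10¹⁶ = 9.510 kg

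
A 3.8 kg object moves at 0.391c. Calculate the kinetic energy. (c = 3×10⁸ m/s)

γ = 1/√(1 - 0.391²) = 1.0865
γ - 1 = 0.08650
KE = (γ-1)mc² = 0.08650 × 3.8 × (3×10⁸)² = 2.958×10¹⁶ J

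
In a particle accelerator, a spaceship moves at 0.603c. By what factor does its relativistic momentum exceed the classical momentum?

p_rel = γmv, p_class = mv
Ratio = γ = 1/√(1 - 0.603²)
= 1/√(0.636391) = 1.254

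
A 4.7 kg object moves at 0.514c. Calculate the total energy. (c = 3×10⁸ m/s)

γ = 1/√(1 - 0.514²) = 1.1658
mc² = 4.7 × (3×10⁸)² = 4.230×10¹⁷ J
E = γmc² = 1.1658 × 4.230×10¹⁷ = 4.931×10¹⁷ J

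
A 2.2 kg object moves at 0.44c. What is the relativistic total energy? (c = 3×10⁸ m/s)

γ = 1/√(1 - 0.44²) = 1.1136
mc² = 2.2 × (3×10⁸)² = 1.980×10¹⁷ J
E = γmc² = 1.1136 × 1.980×10¹⁷ = 2.205×10¹⁷ J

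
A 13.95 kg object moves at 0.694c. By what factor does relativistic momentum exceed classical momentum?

p_rel = γmv, p_class = mv
Ratio = γ = 1/√(1 - 0.694²) = 1.389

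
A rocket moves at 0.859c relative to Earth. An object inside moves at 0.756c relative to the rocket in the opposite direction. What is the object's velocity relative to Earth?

Object's velocity in rocket frame is u' = -0.756c
u = (u' + v)/(1 + u'v/c²) = (v - 0.756)/(1 - 0.756·v/c²)
Numerator: 0.859 - 0.756 = 0.103
Denominator: 1 - 0.649404 = 0.350596
u = 0.103/0.350596 = 0.2938c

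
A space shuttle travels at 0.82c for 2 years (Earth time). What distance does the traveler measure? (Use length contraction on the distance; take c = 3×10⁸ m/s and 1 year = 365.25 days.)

Earth distance: d = v × t = 0.82c × 2 yr = 1.5526×10¹⁶ m
γ = 1.7471
d' = d/γ = 1.5526×10¹⁶/1.7471 = 8.887×10¹⁵ m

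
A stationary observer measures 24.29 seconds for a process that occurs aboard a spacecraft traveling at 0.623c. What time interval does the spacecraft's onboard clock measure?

Dilated time Δt = 24.29 seconds
γ = 1/√(1 - 0.623²) = 1.2784
Δt₀ = Δt/γ = 24.29/1.2784 = 19.00 seconds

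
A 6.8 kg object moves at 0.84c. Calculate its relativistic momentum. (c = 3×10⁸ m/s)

γ = 1/√(1 - 0.84²) = 1.843
v = 0.84 × 3×10⁸ = 2.520×10⁸ m/s
p = γmv = 1.843 × 6.8 × 2.520×10⁸ = 3.158×10⁹ kg·m/s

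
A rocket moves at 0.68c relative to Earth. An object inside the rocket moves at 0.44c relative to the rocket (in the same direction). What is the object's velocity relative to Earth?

u = (u' + v)/(1 + u'v/c²)
Numerator: 0.44 + 0.68 = 1.12
Denominator: 1 + 0.2992 = 1.2992
u = 1.12/1.2992 = 0.8621c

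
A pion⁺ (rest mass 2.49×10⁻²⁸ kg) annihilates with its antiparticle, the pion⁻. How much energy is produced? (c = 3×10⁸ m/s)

Both particles have the same rest mass, so total mass = 2m
E = 2m·c² = 2 × 2.49×10⁻²⁸ × (3×10⁸)²
= 2 × 2.49×10⁻²⁸ × 9×10¹⁶
= 4.482×10⁻¹¹ J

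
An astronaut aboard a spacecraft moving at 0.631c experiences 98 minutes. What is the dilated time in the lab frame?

Proper time Δt₀ = 98 minutes
γ = 1/√(1 - 0.631²) = 1.289
Δt = γΔt₀ = 1.289 × 98 = 126.3 minutes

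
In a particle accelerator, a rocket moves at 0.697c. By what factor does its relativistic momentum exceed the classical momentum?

p_rel = γmv, p_class = mv
Ratio = γ = 1/√(1 - 0.697²)
= 1/√(0.514191) = 1.395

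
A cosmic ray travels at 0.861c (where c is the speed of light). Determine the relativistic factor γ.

v/c = 0.861, so (v/c)² = 0.741321
1 - (v/c)² = 0.258679
γ = 1/√(0.258679) = 1.966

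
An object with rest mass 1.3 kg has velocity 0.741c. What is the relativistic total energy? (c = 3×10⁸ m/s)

γ = 1/√(1 - 0.741²) = 1.489
mc² = 1.3 × (3×10⁸)² = 1.170×10¹⁷ J
E = γmc² = 1.489 × 1.170×10¹⁷ = 1.742×10¹⁷ J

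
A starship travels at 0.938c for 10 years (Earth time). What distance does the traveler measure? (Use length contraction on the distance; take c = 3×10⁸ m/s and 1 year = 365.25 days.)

Earth distance: d = v × t = 0.938c × 10 yr = 8.880×10¹⁶ m
γ = 2.885
d' = d/γ = 8.880×10¹⁶/2.885 = 3.078×10¹⁶ m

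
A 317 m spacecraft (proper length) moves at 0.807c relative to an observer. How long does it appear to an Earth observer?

Proper length L₀ = 317 m
γ = 1/√(1 - 0.807²) = 1.693
L = L₀/γ = 317/1.693 = 187.2 m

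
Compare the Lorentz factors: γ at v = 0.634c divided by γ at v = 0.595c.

γ₁ = 1/√(1 - 0.634²) = 1.293
γ₂ = 1/√(1 - 0.595²) = 1.244
γ₁/γ₂ = 1.293/1.244 = 1.039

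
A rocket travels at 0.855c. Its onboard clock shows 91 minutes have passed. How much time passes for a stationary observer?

Proper time Δt₀ = 91 minutes
γ = 1/√(1 - 0.855²) = 1.9282
Δt = γΔt₀ = 1.9282 × 91 = 175.5 minutes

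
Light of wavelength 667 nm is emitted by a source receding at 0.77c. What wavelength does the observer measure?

β = 0.77
Wavelength Doppler factor = √(1.77/0.23) = √(7.696) = 2.774
λ_obs = 667 × 2.774 = 1850 nm (redshift)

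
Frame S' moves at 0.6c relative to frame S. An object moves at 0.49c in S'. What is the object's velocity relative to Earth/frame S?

u = (u' + v)/(1 + u'v/c²)
Numerator: 0.49 + 0.6 = 1.09
Denominator: 1 + 0.294 = 1.294
u = 1.09/1.294 = 0.8423c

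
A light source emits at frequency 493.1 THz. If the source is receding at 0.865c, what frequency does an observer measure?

β = v/c = 0.865
(1-β)/(1+β) = 0.135/1.865 = 0.07239
Doppler factor = √(0.07239) = 0.26905
f_obs = 493.1 × 0.26905 = 132.7 THz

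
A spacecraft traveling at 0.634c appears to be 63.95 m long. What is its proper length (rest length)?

Contracted length L = 63.95 m
γ = 1/√(1 - 0.634²) = 1.293
L₀ = γL = 1.293 × 63.95 = 82.69 m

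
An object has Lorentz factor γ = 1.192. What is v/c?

From γ = 1/√(1 - v²/c²):
1/γ² = 1/1.192² = 0.7038
v²/c² = 1 - 0.7038 = 0.2962
v/c = √(0.2962) = 0.5442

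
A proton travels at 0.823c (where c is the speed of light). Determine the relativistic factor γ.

v/c = 0.823, so (v/c)² = 0.677329
1 - (v/c)² = 0.322671
γ = 1/√(0.322671) = 1.760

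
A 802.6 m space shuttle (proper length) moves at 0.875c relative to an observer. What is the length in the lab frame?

Proper length L₀ = 802.6 m
γ = 1/√(1 - 0.875²) = 2.0656
L = L₀/γ = 802.6/2.0656 = 388.6 m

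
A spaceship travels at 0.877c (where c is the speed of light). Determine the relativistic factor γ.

v/c = 0.877, so (v/c)² = 0.769129
1 - (v/c)² = 0.230871
γ = 1/√(0.230871) = 2.081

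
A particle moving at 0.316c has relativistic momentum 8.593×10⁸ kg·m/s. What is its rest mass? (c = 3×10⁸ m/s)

γ = 1/√(1 - 0.316²) = 1.054
v = 0.316 × 3×10⁸ = 9.480×10⁷ m/s
m = p/(γv) = 8.593×10⁸/(1.054 × 9.480×10⁷) = 8.600 kg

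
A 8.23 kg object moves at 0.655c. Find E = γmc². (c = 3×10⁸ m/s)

γ = 1/√(1 - 0.655²) = 1.3234
mc² = 8.23 × (3×10⁸)² = 7.407×10¹⁷ J
E = γmc² = 1.3234 × 7.407×10¹⁷ = 9.802×10¹⁷ J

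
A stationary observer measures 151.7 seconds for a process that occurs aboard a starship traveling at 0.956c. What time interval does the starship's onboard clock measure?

Dilated time Δt = 151.7 seconds
γ = 1/√(1 - 0.956²) = 3.409
Δt₀ = Δt/γ = 151.7/3.409 = 44.50 seconds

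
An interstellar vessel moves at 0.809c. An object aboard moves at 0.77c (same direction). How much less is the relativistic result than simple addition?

Classical: u' + v = 0.77 + 0.809 = 1.579c
Relativistic: u = (0.77 + 0.809)/(1 + 0.62293) = 1.579/1.62293 = 0.9729c
Difference: 1.579 - 0.9729 = 0.6061c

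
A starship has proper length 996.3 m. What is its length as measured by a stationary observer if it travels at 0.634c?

Proper length L₀ = 996.3 m
γ = 1/√(1 - 0.634²) = 1.293
L = L₀/γ = 996.3/1.293 = 770.5 m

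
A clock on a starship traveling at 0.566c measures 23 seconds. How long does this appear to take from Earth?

Proper time Δt₀ = 23 seconds
γ = 1/√(1 - 0.566²) = 1.213
Δt = γΔt₀ = 1.213 × 23 = 27.90 seconds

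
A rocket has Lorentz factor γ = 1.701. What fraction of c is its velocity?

From γ = 1/√(1 - v²/c²):
1/γ² = 1/1.701² = 0.3456
v²/c² = 1 - 0.3456 = 0.6544
v/c = √(0.6544) = 0.8089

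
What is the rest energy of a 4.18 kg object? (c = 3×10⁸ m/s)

c² = (3×10⁸)² = 9.000×10¹⁶ m²/s²
E₀ = mc² = 4.18 × 9.000×10¹⁶ = 3.762×10¹⁷ J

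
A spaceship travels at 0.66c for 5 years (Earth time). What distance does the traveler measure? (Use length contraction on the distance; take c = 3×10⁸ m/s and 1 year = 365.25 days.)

Earth distance: d = v × t = 0.66c × 5 yr = 3.124×10¹⁶ m
γ = 1.331
d' = d/γ = 3.124×10¹⁶/1.331 = 2.347×10¹⁶ m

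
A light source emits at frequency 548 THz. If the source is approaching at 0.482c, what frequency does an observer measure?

β = v/c = 0.482
(1+β)/(1-β) = 1.482/0.518 = 2.861004
Doppler factor = √(2.861004) = 1.6915
f_obs = 548 × 1.6915 = 926.9 THz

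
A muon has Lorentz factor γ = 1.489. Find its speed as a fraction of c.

From γ = 1/√(1 - v²/c²):
1/γ² = 1/1.489² = 0.4510
v²/c² = 1 - 0.4510 = 0.5490
v/c = √(0.5490) = 0.7409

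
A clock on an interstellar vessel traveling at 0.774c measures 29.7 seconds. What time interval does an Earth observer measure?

Proper time Δt₀ = 29.7 seconds
γ = 1/√(1 - 0.774²) = 1.5793
Δt = γΔt₀ = 1.5793 × 29.7 = 46.91 seconds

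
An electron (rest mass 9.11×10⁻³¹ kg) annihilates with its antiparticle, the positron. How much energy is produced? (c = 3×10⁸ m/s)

Both particles have the same rest mass, so total mass = 2m
E = 2m·c² = 2 × 9.11×10⁻³¹ × (3×10⁸)²
= 2 × 9.11×10⁻³¹ × 9×10¹⁶
= 1.640×10⁻¹³ J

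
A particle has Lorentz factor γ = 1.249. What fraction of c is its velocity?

From γ = 1/√(1 - v²/c²):
1/γ² = 1/1.249² = 0.64103
v²/c² = 1 - 0.64103 = 0.35897
v/c = √(0.35897) = 0.5991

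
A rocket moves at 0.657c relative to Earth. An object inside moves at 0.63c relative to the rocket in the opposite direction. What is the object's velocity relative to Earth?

Object's velocity in rocket frame is u' = -0.63c
u = (u' + v)/(1 + u'v/c²) = (v - 0.63)/(1 - 0.63·v/c²)
Numerator: 0.657 - 0.63 = 0.027
Denominator: 1 - 0.41391 = 0.58609
u = 0.027/0.58609 = 0.04607c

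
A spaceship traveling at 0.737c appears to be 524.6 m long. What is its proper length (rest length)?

Contracted length L = 524.6 m
γ = 1/√(1 - 0.737²) = 1.47952
L₀ = γL = 1.47952 × 524.6 = 776.2 m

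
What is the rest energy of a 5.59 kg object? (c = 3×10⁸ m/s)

c² = (3×10⁸)² = 9.000×10¹⁶ m²/s²
E₀ = mc² = 5.59 × 9.000×10¹⁶ = 5.031×10¹⁷ J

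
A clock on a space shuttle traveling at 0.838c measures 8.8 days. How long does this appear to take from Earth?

Proper time Δt₀ = 8.8 days
γ = 1/√(1 - 0.838²) = 1.833
Δt = γΔt₀ = 1.833 × 8.8 = 16.13 days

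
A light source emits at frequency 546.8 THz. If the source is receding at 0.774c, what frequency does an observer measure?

β = v/c = 0.774
(1-β)/(1+β) = 0.226/1.774 = 0.1274
Doppler factor = √(0.1274) = 0.3569
f_obs = 546.8 × 0.3569 = 195.2 THz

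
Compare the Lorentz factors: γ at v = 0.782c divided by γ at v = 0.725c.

γ₁ = 1/√(1 - 0.782²) = 1.604
γ₂ = 1/√(1 - 0.725²) = 1.452
γ₁/γ₂ = 1.604/1.452 = 1.105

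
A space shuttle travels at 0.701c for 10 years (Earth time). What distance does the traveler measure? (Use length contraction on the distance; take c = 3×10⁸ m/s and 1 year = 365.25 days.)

Earth distance: d = v × t = 0.701c × 10 yr = 6.6366×10¹⁶ m
γ = 1.4022
d' = d/γ = 6.6366×10¹⁶/1.4022 = 4.733×10¹⁶ m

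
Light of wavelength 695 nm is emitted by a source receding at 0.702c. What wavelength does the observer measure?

β = 0.702
Wavelength Doppler factor = √(1.702/0.298) = √(5.711) = 2.390
λ_obs = 695 × 2.390 = 1661 nm (redshift)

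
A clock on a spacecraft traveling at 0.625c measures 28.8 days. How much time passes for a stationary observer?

Proper time Δt₀ = 28.8 days
γ = 1/√(1 - 0.625²) = 1.281
Δt = γΔt₀ = 1.281 × 28.8 = 36.89 days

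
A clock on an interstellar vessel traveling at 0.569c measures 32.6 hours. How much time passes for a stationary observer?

Proper time Δt₀ = 32.6 hours
γ = 1/√(1 - 0.569²) = 1.216
Δt = γΔt₀ = 1.216 × 32.6 = 39.64 hours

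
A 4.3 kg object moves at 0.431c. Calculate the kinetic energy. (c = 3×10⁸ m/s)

γ = 1/√(1 - 0.431²) = 1.10822
γ - 1 = 0.10822
KE = (γ-1)mc² = 0.10822 × 4.3 × (3×10⁸)² = 4.188×10¹⁶ J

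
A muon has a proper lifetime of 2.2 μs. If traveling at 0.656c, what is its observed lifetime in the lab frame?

Proper lifetime τ₀ = 2.2 μs
γ = 1/√(1 - 0.656²) = 1.325
τ = γτ₀ = 1.325 × 2.2 μs = 2.915 μs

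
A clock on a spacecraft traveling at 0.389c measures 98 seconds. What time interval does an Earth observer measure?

Proper time Δt₀ = 98 seconds
γ = 1/√(1 - 0.389²) = 1.0855
Δt = γΔt₀ = 1.0855 × 98 = 106.4 seconds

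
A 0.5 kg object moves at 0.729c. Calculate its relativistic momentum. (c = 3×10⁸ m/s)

γ = 1/√(1 - 0.729²) = 1.4609
v = 0.729 × 3×10⁸ = 2.187×10⁸ m/s
p = γmv = 1.4609 × 0.5 × 2.187×10⁸ = 1.597×10⁸ kg·m/s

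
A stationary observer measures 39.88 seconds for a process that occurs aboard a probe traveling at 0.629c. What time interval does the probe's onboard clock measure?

Dilated time Δt = 39.88 seconds
γ = 1/√(1 - 0.629²) = 1.2863
Δt₀ = Δt/γ = 39.88/1.2863 = 31.00 seconds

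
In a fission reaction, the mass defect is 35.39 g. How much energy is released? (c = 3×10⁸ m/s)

Convert mass defect: Δm = 35.39 g = 0.03539 kg
E = Δm·c² = 0.03539 × (3×10⁸)²
= 0.03539 × 9×10¹⁶ = 3.185×10¹⁵ J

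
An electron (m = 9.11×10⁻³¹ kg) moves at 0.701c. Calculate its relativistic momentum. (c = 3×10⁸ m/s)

γ = 1/√(1 - 0.701²) = 1.402
v = 0.701 × 3×10⁸ = 2.103×10⁸ m/s
p = γmv = 1.402 × 9.11×10⁻³¹ × 2.103×10⁸ = 2.686×10⁻²² kg·m/s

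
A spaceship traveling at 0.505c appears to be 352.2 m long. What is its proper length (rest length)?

Contracted length L = 352.2 m
γ = 1/√(1 - 0.505²) = 1.1586
L₀ = γL = 1.1586 × 352.2 = 408.1 m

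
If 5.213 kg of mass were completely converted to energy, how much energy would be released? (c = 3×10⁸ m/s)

Using E = mc²:
c² = (3×10⁸)² = 9×10¹⁶ m²/s²
E = 5.213 × 9×10¹⁶ = 4.692×10¹⁷ J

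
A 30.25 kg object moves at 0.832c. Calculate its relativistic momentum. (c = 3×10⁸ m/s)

γ = 1/√(1 - 0.832²) = 1.803
v = 0.832 × 3×10⁸ = 2.496×10⁸ m/s
p = γmv = 1.803 × 30.25 × 2.496×10⁸ = 1.361×10¹⁰ kg·m/s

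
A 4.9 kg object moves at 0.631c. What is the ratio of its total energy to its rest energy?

E = γmc², E₀ = mc²
E/E₀ = γ = 1/√(1 - 0.631²) = 1.289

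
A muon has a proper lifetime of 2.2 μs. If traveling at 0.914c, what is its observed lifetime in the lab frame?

Proper lifetime τ₀ = 2.2 μs
γ = 1/√(1 - 0.914²) = 2.465
τ = γτ₀ = 2.465 × 2.2 μs = 5.423 μs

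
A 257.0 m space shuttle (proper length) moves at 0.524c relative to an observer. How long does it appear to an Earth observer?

Proper length L₀ = 257.0 m
γ = 1/√(1 - 0.524²) = 1.174
L = L₀/γ = 257.0/1.174 = 218.9 m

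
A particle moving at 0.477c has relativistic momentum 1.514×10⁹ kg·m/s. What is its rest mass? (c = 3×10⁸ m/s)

γ = 1/√(1 - 0.477²) = 1.1378
v = 0.477 × 3×10⁸ = 1.431×10⁸ m/s
m = p/(γv) = 1.514×10⁹/(1.1378 × 1.431×10⁸) = 9.299 kg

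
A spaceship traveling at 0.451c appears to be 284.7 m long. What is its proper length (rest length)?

Contracted length L = 284.7 m
γ = 1/√(1 - 0.451²) = 1.1204
L₀ = γL = 1.1204 × 284.7 = 319.0 m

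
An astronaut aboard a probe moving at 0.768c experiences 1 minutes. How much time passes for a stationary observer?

Proper time Δt₀ = 1 minutes
γ = 1/√(1 - 0.768²) = 1.561
Δt = γΔt₀ = 1.561 × 1 = 1.561 minutes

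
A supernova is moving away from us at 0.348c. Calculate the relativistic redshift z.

β = 0.348
(1+β)/(1-β) = 1.348/0.652 = 2.0675
√(2.0675) = 1.4379
z = 1.4379 - 1 = 0.4379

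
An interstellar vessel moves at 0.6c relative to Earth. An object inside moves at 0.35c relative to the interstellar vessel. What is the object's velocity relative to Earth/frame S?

u = (u' + v)/(1 + u'v/c²)
Numerator: 0.35 + 0.6 = 0.95
Denominator: 1 + 0.21 = 1.21
u = 0.95/1.21 = 0.7851c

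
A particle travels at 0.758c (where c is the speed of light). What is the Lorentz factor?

v/c = 0.758, so (v/c)² = 0.574564
1 - (v/c)² = 0.425436
γ = 1/√(0.425436) = 1.533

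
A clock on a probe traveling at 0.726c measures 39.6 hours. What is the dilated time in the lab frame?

Proper time Δt₀ = 39.6 hours
γ = 1/√(1 - 0.726²) = 1.454
Δt = γΔt₀ = 1.454 × 39.6 = 57.58 hours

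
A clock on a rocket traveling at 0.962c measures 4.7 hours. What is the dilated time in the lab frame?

Proper time Δt₀ = 4.7 hours
γ = 1/√(1 - 0.962²) = 3.662
Δt = γΔt₀ = 3.662 × 4.7 = 17.21 hours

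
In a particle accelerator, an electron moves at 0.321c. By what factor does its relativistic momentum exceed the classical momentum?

p_rel = γmv, p_class = mv
Ratio = γ = 1/√(1 - 0.321²)
= 1/√(0.896959) = 1.056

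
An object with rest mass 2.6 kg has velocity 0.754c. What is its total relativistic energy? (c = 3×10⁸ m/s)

γ = 1/√(1 - 0.754²) = 1.5224
mc² = 2.6 × (3×10⁸)² = 2.340×10¹⁷ J
E = γmc² = 1.5224 × 2.340×10¹⁷ = 3.562×10¹⁷ J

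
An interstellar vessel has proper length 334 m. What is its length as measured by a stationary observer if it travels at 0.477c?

Proper length L₀ = 334 m
γ = 1/√(1 - 0.477²) = 1.13778
L = L₀/γ = 334/1.13778 = 293.6 m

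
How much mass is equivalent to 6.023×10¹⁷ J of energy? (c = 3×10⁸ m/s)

From E = mc², we get m = E/c²
c² = (3×10⁸)² = 9×10¹⁶ m²/s²
m = 6.023×10¹⁷ / 9×10¹⁶ = 6.692 kg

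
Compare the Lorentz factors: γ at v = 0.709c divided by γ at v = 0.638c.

γ₁ = 1/√(1 - 0.709²) = 1.418
γ₂ = 1/√(1 - 0.638²) = 1.299
γ₁/γ₂ = 1.418/1.299 = 1.092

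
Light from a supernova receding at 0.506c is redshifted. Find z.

β = 0.506
(1+β)/(1-β) = 1.506/0.494 = 3.049
√(3.049) = 1.746
z = 1.746 - 1 = 0.7460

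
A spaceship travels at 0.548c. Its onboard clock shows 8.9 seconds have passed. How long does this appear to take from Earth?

Proper time Δt₀ = 8.9 seconds
γ = 1/√(1 - 0.548²) = 1.195
Δt = γΔt₀ = 1.195 × 8.9 = 10.64 seconds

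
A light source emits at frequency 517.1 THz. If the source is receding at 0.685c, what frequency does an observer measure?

β = v/c = 0.685
(1-β)/(1+β) = 0.315/1.685 = 0.18694
Doppler factor = √(0.18694) = 0.4324
f_obs = 517.1 × 0.4324 = 223.6 THz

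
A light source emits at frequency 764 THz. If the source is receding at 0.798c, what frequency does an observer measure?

β = v/c = 0.798
(1-β)/(1+β) = 0.202/1.798 = 0.11235
Doppler factor = √(0.11235) = 0.3352
f_obs = 764 × 0.3352 = 256.1 THz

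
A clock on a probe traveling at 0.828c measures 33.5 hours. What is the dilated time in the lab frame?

Proper time Δt₀ = 33.5 hours
γ = 1/√(1 - 0.828²) = 1.7834
Δt = γΔt₀ = 1.7834 × 33.5 = 59.74 hours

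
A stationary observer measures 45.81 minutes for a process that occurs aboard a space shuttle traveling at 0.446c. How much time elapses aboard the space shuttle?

Dilated time Δt = 45.81 minutes
γ = 1/√(1 - 0.446²) = 1.1173
Δt₀ = Δt/γ = 45.81/1.1173 = 41.00 minutes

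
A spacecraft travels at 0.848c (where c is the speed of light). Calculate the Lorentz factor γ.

v/c = 0.848, so (v/c)² = 0.719104
1 - (v/c)² = 0.280896
γ = 1/√(0.280896) = 1.887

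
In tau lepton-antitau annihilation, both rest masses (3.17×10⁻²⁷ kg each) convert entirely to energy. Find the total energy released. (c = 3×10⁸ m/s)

Both particles have the same rest mass, so total mass = 2m
E = 2m·c² = 2 × 3.17×10⁻²⁷ × (3×10⁸)²
= 2 × 3.17×10⁻²⁷ × 9×10¹⁶
= 5.706×10⁻¹⁰ J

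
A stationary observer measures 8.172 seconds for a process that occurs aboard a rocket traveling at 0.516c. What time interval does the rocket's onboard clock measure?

Dilated time Δt = 8.172 seconds
γ = 1/√(1 - 0.516²) = 1.1674
Δt₀ = Δt/γ = 8.172/1.1674 = 7.000 seconds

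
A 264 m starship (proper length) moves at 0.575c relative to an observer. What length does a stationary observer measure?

Proper length L₀ = 264 m
γ = 1/√(1 - 0.575²) = 1.222
L = L₀/γ = 264/1.222 = 216.0 m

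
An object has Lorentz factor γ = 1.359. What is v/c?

From γ = 1/√(1 - v²/c²):
1/γ² = 1/1.359² = 0.54145
v²/c² = 1 - 0.54145 = 0.45855
v/c = √(0.45855) = 0.6772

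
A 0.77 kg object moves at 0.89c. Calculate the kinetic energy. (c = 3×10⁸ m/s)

γ = 1/√(1 - 0.89²) = 2.1932
γ - 1 = 1.1932
KE = (γ-1)mc² = 1.1932 × 0.77 × (3×10⁸)² = 8.269×10¹⁶ J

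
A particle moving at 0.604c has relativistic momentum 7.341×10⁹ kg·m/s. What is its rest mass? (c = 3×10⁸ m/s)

γ = 1/√(1 - 0.604²) = 1.2547
v = 0.604 × 3×10⁸ = 1.812×10⁸ m/s
m = p/(γv) = 7.341×10⁹/(1.2547 × 1.812×10⁸) = 32.29 kg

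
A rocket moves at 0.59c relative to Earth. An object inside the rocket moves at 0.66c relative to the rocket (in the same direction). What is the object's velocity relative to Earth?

u = (u' + v)/(1 + u'v/c²)
Numerator: 0.66 + 0.59 = 1.25
Denominator: 1 + 0.3894 = 1.3894
u = 1.25/1.3894 = 0.8997c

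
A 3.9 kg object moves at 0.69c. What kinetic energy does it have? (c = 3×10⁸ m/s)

γ = 1/√(1 - 0.69²) = 1.3816
γ - 1 = 0.3816
KE = (γ-1)mc² = 0.3816 × 3.9 × (3×10⁸)² = 1.339×10¹⁷ J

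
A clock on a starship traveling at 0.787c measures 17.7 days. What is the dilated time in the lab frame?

Proper time Δt₀ = 17.7 days
γ = 1/√(1 - 0.787²) = 1.621
Δt = γΔt₀ = 1.621 × 17.7 = 28.69 days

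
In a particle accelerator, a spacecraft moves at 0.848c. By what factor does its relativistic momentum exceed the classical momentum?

p_rel = γmv, p_class = mv
Ratio = γ = 1/√(1 - 0.848²)
= 1/√(0.280896) = 1.887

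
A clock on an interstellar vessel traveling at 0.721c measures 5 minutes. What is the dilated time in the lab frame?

Proper time Δt₀ = 5 minutes
γ = 1/√(1 - 0.721²) = 1.4431
Δt = γΔt₀ = 1.4431 × 5 = 7.216 minutes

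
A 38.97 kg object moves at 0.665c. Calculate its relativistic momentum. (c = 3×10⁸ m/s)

γ = 1/√(1 - 0.665²) = 1.339
v = 0.665 × 3×10⁸ = 1.995×10⁸ m/s
p = γmv = 1.339 × 38.97 × 1.995×10⁸ = 1.041×10¹⁰ kg·m/s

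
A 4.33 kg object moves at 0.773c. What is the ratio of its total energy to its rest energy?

E = γmc², E₀ = mc²
E/E₀ = γ = 1/√(1 - 0.773²) = 1.576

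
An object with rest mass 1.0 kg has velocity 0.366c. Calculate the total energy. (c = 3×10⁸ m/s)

γ = 1/√(1 - 0.366²) = 1.0746
mc² = 1.0 × (3×10⁸)² = 9.000×10¹⁶ J
E = γmc² = 1.0746 × 9.000×10¹⁶ = 9.671×10¹⁶ J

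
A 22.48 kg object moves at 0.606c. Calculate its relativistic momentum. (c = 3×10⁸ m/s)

γ = 1/√(1 - 0.606²) = 1.2571
v = 0.606 × 3×10⁸ = 1.818×10⁸ m/s
p = γmv = 1.2571 × 22.48 × 1.818×10⁸ = 5.138×10⁹ kg·m/s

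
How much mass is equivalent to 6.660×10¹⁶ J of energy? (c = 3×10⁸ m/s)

From E = mc², we get m = E/c²
c² = (3×10⁸)² = 9×10¹⁶ m²/s²
m = 6.660×10¹⁶ / 9×10¹⁶ = 0.7400 kg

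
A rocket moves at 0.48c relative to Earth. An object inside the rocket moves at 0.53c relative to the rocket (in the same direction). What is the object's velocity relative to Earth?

u = (u' + v)/(1 + u'v/c²)
Numerator: 0.53 + 0.48 = 1.01
Denominator: 1 + 0.2544 = 1.2544
u = 1.01/1.2544 = 0.8052c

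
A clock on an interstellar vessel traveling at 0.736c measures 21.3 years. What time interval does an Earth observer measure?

Proper time Δt₀ = 21.3 years
γ = 1/√(1 - 0.736²) = 1.477
Δt = γΔt₀ = 1.477 × 21.3 = 31.46 years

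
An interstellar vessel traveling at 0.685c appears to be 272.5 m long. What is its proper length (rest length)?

Contracted length L = 272.5 m
γ = 1/√(1 - 0.685²) = 1.3726
L₀ = γL = 1.3726 × 272.5 = 374.0 m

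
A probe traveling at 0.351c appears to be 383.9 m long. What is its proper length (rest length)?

Contracted length L = 383.9 m
γ = 1/√(1 - 0.351²) = 1.068
L₀ = γL = 1.068 × 383.9 = 410.0 m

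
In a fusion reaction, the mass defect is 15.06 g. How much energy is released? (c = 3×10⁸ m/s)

Convert mass defect: Δm = 15.06 g = 0.01506 kg
E = Δm·c² = 0.01506 × (3×10⁸)²
= 0.01506 × 9×10¹⁶ = 1.355×10¹⁵ J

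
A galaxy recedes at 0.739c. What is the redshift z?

β = 0.739
(1+β)/(1-β) = 1.739/0.261 = 6.663
√(6.663) = 2.581
z = 2.581 - 1 = 1.581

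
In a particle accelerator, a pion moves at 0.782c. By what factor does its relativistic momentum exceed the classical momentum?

p_rel = γmv, p_class = mv
Ratio = γ = 1/√(1 - 0.782²)
= 1/√(0.388476) = 1.604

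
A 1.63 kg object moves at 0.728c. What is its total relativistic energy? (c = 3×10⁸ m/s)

γ = 1/√(1 - 0.728²) = 1.459
mc² = 1.63 × (3×10⁸)² = 1.467×10¹⁷ J
E = γmc² = 1.459 × 1.467×10¹⁷ = 2.140×10¹⁷ J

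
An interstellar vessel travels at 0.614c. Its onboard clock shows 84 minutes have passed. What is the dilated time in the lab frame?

Proper time Δt₀ = 84 minutes
γ = 1/√(1 - 0.614²) = 1.267
Δt = γΔt₀ = 1.267 × 84 = 106.4 minutes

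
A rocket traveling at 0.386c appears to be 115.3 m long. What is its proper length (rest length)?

Contracted length L = 115.3 m
γ = 1/√(1 - 0.386²) = 1.084
L₀ = γL = 1.084 × 115.3 = 125.0 m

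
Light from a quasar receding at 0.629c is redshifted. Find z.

β = 0.629
(1+β)/(1-β) = 1.629/0.371 = 4.391
√(4.391) = 2.095
z = 2.095 - 1 = 1.095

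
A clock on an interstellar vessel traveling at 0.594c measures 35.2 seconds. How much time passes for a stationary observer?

Proper time Δt₀ = 35.2 seconds
γ = 1/√(1 - 0.594²) = 1.2431
Δt = γΔt₀ = 1.2431 × 35.2 = 43.76 seconds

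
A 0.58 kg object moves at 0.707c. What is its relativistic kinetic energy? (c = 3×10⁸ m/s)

γ = 1/√(1 - 0.707²) = 1.414
γ - 1 = 0.4140
KE = (γ-1)mc² = 0.4140 × 0.58 × (3×10⁸)² = 2.161×10¹⁶ J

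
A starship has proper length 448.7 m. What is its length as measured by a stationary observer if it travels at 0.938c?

Proper length L₀ = 448.7 m
γ = 1/√(1 - 0.938²) = 2.885
L = L₀/γ = 448.7/2.885 = 155.5 m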